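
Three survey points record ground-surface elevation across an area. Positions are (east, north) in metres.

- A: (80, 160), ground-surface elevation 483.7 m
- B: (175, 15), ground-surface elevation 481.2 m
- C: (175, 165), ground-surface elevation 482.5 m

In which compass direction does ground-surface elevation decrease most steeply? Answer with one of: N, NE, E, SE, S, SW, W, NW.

SE

Three-point gradient (reference A): Δ to B = (95, -145, -2.5), Δ to C = (95, 5, -1.2).
∂z/∂x = -0.01309, ∂z/∂y = +0.008667 (det = 14250).
Steepest decrease is along −∇f = (+0.01309 E, -0.008667 N) → southeast.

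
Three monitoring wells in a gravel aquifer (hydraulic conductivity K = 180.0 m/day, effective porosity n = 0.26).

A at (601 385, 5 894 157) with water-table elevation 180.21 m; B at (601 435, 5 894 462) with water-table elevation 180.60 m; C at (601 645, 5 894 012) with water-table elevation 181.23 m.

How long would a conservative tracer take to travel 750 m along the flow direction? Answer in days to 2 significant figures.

250 days

With h = a·x + b·y + c and A as origin, the differences give:
  50·a + 305·b = +0.39
  260·a + (-145)·b = +1.02
Eliminate b (×(-145) and ×305, subtract): -86550·a = -367.650 → a = ∂h/∂x = +0.004248
Back-substitute: b = ∂h/∂y = +0.0005823.
|∇h| = √(0.004248² + 0.0005823²) = 0.004288
Seepage velocity v = K·i/n = 180.0 × 0.004288 / 0.26 = 2.969 m/day.
t = 750 / 2.969 = 252.6 days.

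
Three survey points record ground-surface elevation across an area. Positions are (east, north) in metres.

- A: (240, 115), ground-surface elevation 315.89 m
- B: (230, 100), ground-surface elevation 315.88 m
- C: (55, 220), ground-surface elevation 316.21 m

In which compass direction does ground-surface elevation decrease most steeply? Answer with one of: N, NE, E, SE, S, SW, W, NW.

Taking A as reference: B−A = (-10, -15, -0.01); C−A = (-185, 105, +0.32).
Solve a·Δx + b·Δy = Δz: det = (-10)·105 − (-185)·(-15) = -3825.
∂z/∂x = [(-0.01)·105 − (+0.32)·(-15)] / -3825 = -0.0009804
∂z/∂y = [(-10)·(+0.32) − (-185)·(-0.01)] / -3825 = +0.001320
Steepest decrease is along −∇f = (+0.0009804 E, -0.001320 N) → southeast.

SE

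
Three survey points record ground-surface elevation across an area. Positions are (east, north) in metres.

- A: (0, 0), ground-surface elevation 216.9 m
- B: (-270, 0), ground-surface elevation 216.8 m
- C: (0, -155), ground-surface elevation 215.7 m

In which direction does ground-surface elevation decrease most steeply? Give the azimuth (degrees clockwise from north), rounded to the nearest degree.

∂z/∂x = (216.8 − 216.9) / (-270 − 0) = +0.0003704
∂z/∂y = (215.7 − 216.9) / (-155 − 0) = +0.007742
Steepest decrease is along −∇f: components (-0.0003704 E, -0.007742 N).
Azimuth = atan2(-0.0003704, -0.007742) = 182.7° ≈ 183°.

183°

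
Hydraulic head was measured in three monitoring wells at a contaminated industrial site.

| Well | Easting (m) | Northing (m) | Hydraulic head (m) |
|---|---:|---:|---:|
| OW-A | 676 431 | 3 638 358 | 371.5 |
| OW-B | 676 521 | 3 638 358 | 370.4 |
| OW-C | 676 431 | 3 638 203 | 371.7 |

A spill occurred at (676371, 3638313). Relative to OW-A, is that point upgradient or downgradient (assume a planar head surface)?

upgradient

∂h/∂x = (370.4 − 371.5) / (676521 − 676431) = -0.01222
∂h/∂y = (371.7 − 371.5) / (3638203 − 3638358) = -0.001290
Head at (676371, 3638313) = 371.5 + (-0.01222)·(-60) + (-0.001290)·(-45) = 372.29 m.
That is higher than the 371.5 m at OW-A, so the point is upgradient.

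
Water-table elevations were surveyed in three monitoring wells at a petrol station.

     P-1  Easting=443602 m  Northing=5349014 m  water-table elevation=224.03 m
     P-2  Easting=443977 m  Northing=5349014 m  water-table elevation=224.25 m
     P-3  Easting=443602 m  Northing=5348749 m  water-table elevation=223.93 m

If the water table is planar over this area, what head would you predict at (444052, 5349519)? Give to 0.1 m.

224.5 m

∂h/∂x = (224.25 − 224.03) / (443977 − 443602) = +0.0005867
∂h/∂y = (223.93 − 224.03) / (5348749 − 5349014) = +0.0003774
h(444052, 5349519) = 224.03 + (+0.0005867)·(450) + (+0.0003774)·(505) = 224.03 +0.264 +0.191 = 224.485 m.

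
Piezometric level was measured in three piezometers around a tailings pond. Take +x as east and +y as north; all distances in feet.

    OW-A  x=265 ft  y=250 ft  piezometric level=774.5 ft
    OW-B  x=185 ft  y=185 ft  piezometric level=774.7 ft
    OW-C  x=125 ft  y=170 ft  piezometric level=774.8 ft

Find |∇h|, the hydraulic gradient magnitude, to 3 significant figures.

Taking OW-A as reference: OW-B−OW-A = (-80, -65, +0.2); OW-C−OW-A = (-140, -80, +0.3).
Solve a·Δx + b·Δy = Δh: det = (-80)·(-80) − (-140)·(-65) = -2700.
∂h/∂x = [(+0.2)·(-80) − (+0.3)·(-65)] / -2700 = -0.001296
∂h/∂y = [(-80)·(+0.3) − (-140)·(+0.2)] / -2700 = -0.001481
|∇h| = √(-0.001296² + -0.001481²) = 0.001968

0.00197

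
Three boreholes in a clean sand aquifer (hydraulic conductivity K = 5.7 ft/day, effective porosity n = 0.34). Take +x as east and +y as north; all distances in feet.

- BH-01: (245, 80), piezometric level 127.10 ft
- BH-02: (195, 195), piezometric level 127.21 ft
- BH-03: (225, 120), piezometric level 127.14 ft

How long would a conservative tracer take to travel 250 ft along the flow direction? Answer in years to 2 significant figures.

43 years

Three-point gradient (reference BH-01): Δ to BH-02 = (-50, 115, +0.11), Δ to BH-03 = (-20, 40, +0.04).
∂h/∂x = -0.0006667, ∂h/∂y = +0.0006667 (det = 300).
|∇h| = √(-0.0006667² + 0.0006667²) = 0.0009429
Seepage velocity v = K·i/n = 5.7 × 0.0009429 / 0.34 = 0.01581 ft/day.
t = 250 / 0.01581 = 1.581e+04 days = 43.3 years.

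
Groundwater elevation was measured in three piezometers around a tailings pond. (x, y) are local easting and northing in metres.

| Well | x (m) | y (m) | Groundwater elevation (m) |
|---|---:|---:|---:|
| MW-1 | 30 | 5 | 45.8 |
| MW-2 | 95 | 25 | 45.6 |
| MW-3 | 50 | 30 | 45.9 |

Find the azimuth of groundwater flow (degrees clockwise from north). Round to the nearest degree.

Differences from MW-1: to MW-2 (Δx, Δy, Δh) = (65, 20, -0.2); to MW-3 = (20, 25, +0.1).
Determinant of the coordinate differences = 65·25 − 20·20 = 1225.
∂h/∂x = [(-0.2)·25 − (+0.1)·20] / 1225 = -0.005714
∂h/∂y = [65·(+0.1) − 20·(-0.2)] / 1225 = +0.008571
Flow direction (−∇h) has components (+0.005714 E, -0.008571 N).
Azimuth = atan2(E, N) = atan2(+0.005714, -0.008571) = 146.3° ≈ 146°.

146°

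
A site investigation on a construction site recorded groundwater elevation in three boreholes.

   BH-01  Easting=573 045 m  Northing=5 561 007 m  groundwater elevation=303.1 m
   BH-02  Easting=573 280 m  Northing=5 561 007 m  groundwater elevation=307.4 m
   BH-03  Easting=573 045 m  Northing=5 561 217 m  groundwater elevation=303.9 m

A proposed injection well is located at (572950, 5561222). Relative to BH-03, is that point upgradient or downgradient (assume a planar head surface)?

downgradient

∂h/∂x = (307.4 − 303.1) / (573280 − 573045) = +0.01830
∂h/∂y = (303.9 − 303.1) / (5561217 − 5561007) = +0.003810
Head at (572950, 5561222) = 303.1 + (+0.01830)·(-95) + (+0.003810)·(215) = 302.18 m.
That is lower than the 303.9 m at BH-03, so the point is downgradient.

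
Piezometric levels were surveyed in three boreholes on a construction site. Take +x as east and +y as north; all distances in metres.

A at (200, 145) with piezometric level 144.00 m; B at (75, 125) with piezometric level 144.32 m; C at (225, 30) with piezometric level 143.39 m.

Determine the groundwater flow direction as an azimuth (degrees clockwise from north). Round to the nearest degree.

144°

Differences from A: to B (Δx, Δy, Δh) = (-125, -20, +0.32); to C = (25, -115, -0.61).
Solve a·Δx + b·Δy = Δh: det = (-125)·(-115) − 25·(-20) = 14875.
∂h/∂x = [(+0.32)·(-115) − (-0.61)·(-20)] / 14875 = -0.003294
∂h/∂y = [(-125)·(-0.61) − 25·(+0.32)] / 14875 = +0.004588
Flow direction (−∇h) has components (+0.003294 E, -0.004588 N).
Azimuth = atan2(E, N) = atan2(+0.003294, -0.004588) = 144.3° ≈ 144°.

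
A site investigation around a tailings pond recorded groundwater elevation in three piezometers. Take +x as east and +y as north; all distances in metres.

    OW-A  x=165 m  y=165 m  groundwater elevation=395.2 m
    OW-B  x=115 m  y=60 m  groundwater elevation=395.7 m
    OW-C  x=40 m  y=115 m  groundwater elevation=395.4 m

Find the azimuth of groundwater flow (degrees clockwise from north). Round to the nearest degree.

356°

With h = a·x + b·y + c and OW-A as origin, the differences give:
  (-50)·a + (-105)·b = +0.5
  (-125)·a + (-50)·b = +0.2
Eliminate b (×(-50) and ×(-105), subtract): -10625·a = -4.00 → a = ∂h/∂x = +0.0003765
Back-substitute: b = ∂h/∂y = -0.004941.
Flow direction (−∇h) has components (-0.0003765 E, +0.004941 N).
Azimuth = atan2(E, N) = atan2(-0.0003765, +0.004941) = 355.6° ≈ 356°.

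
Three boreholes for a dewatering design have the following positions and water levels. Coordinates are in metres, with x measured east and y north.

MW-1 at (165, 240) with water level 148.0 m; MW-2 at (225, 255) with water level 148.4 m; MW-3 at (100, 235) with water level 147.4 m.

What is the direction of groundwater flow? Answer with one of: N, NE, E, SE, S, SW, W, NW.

Three-point gradient (reference MW-1): Δ to MW-2 = (60, 15, +0.4), Δ to MW-3 = (-65, -5, -0.6).
∂h/∂x = +0.01037, ∂h/∂y = -0.01481 (det = 675).
Flow = −∇h = (-0.01037 east, +0.01481 north), which points northwest.

NW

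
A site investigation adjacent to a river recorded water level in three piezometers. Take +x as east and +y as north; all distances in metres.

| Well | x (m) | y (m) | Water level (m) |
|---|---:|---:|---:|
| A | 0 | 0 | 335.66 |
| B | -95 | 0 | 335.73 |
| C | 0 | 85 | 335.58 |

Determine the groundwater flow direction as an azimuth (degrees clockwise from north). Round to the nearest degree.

038°

∂h/∂x = (335.73 − 335.66) / (-95 − 0) = -0.0007368
∂h/∂y = (335.58 − 335.66) / (85 − 0) = -0.0009412
Flow direction (−∇h) has components (+0.0007368 E, +0.0009412 N).
Azimuth = atan2(E, N) = atan2(+0.0007368, +0.0009412) = 38.1° ≈ 038°.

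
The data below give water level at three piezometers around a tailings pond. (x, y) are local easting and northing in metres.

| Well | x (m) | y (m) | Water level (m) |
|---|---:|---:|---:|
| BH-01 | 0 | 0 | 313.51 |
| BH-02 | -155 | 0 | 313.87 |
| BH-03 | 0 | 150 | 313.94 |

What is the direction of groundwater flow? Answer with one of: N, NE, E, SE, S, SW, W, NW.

SE

∂h/∂x = (313.87 − 313.51) / (-155 − 0) = -0.002323
∂h/∂y = (313.94 − 313.51) / (150 − 0) = +0.002867
Flow = −∇h = (+0.002323 east, -0.002867 north), which points southeast.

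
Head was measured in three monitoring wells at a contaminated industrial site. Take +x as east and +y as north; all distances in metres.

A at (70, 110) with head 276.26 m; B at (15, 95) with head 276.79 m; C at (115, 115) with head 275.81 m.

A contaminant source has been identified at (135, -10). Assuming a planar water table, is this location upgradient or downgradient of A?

With h = a·x + b·y + c and A as origin, the differences give:
  (-55)·a + (-15)·b = +0.53
  45·a + 5·b = -0.45
Eliminate b (×5 and ×(-15), subtract): 400·a = -4.100 → a = ∂h/∂x = -0.01025
Back-substitute: b = ∂h/∂y = +0.002250.
Head at (135, -10) = 276.26 + (-0.01025)·(65) + (+0.002250)·(-120) = 275.32 m.
That is lower than the 276.26 m at A, so the point is downgradient.

downgradient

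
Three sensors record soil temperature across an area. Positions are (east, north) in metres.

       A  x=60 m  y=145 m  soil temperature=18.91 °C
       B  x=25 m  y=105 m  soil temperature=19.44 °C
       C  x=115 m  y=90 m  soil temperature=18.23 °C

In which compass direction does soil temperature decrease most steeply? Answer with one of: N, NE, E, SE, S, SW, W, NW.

With T = a·x + b·y + c and A as origin, the differences give:
  (-35)·a + (-40)·b = +0.53
  55·a + (-55)·b = -0.68
Eliminate b (×(-55) and ×(-40), subtract): 4125·a = -56.350 → a = ∂T/∂x = -0.01366
Back-substitute: b = ∂T/∂y = -0.001297.
Steepest decrease is along −∇f = (+0.01366 E, +0.001297 N) → east.

E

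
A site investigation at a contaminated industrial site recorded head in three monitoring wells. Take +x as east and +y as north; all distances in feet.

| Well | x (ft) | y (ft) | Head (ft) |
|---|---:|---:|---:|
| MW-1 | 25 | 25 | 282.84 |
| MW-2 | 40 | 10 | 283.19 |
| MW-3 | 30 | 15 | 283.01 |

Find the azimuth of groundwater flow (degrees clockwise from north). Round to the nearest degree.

Taking MW-1 as reference: MW-2−MW-1 = (15, -15, +0.35); MW-3−MW-1 = (5, -10, +0.17).
Determinant of the coordinate differences = 15·(-10) − 5·(-15) = -75.
∂h/∂x = [(+0.35)·(-10) − (+0.17)·(-15)] / -75 = +0.01267
∂h/∂y = [15·(+0.17) − 5·(+0.35)] / -75 = -0.01067
Flow direction (−∇h) has components (-0.01267 E, +0.01067 N).
Azimuth = atan2(E, N) = atan2(-0.01267, +0.01067) = 310.1° ≈ 310°.

310°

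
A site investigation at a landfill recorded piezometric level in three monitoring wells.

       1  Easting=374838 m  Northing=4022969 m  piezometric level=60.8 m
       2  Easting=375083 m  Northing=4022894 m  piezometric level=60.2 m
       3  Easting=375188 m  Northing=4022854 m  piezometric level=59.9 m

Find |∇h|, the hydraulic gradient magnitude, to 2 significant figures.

0.0055

Differences from 1: to 2 (Δx, Δy, Δh) = (245, -75, -0.6); to 3 = (350, -115, -0.9).
Solve a·Δx + b·Δy = Δh: det = 245·(-115) − 350·(-75) = -1925.
∂h/∂x = [(-0.6)·(-115) − (-0.9)·(-75)] / -1925 = -0.0007792
∂h/∂y = [245·(-0.9) − 350·(-0.6)] / -1925 = +0.005455
|∇h| = √(-0.0007792² + 0.005455²) = 0.00551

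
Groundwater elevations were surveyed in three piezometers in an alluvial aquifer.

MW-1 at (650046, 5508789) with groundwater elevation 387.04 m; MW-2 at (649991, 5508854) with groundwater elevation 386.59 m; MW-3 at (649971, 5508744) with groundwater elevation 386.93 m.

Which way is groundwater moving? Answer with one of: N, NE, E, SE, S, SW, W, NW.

NW

Three-point gradient (reference MW-1): Δ to MW-2 = (-55, 65, -0.45), Δ to MW-3 = (-75, -45, -0.11).
∂h/∂x = +0.003728, ∂h/∂y = -0.003769 (det = 7350).
Flow = −∇h = (-0.003728 east, +0.003769 north), which points northwest.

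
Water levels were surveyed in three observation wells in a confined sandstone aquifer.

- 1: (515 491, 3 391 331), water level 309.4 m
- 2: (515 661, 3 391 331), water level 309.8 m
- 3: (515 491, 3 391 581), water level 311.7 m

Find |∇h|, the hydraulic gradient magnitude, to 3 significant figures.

0.00950

∂h/∂x = (309.8 − 309.4) / (515661 − 515491) = +0.002353
∂h/∂y = (311.7 − 309.4) / (3391581 − 3391331) = +0.009200
|∇h| = √(0.002353² + 0.009200²) = 0.009496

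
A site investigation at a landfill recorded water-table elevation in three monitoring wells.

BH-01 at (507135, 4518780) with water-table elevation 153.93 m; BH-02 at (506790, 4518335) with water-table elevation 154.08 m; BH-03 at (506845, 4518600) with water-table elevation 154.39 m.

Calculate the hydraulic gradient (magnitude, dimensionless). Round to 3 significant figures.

Three-point gradient (reference BH-01): Δ to BH-02 = (-345, -445, +0.15), Δ to BH-03 = (-290, -180, +0.46).
∂h/∂x = -0.002654, ∂h/∂y = +0.001721 (det = -66950).
|∇h| = √(-0.002654² + 0.001721²) = 0.003163

0.00316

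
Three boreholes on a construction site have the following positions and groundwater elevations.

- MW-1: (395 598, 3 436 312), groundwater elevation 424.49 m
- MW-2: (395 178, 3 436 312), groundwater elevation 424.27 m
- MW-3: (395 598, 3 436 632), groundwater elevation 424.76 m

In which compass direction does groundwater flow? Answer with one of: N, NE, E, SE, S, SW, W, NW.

SW

∂h/∂x = (424.27 − 424.49) / (395178 − 395598) = +0.0005238
∂h/∂y = (424.76 − 424.49) / (3436632 − 3436312) = +0.0008437
Flow = −∇h = (-0.0005238 east, -0.0008437 north), which points southwest.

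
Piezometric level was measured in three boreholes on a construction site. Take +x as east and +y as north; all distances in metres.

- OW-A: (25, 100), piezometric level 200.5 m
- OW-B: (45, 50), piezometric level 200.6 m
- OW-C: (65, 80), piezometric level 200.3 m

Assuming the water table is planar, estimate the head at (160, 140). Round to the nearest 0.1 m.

Three-point gradient (reference OW-A): Δ to OW-B = (20, -50, +0.1), Δ to OW-C = (40, -20, -0.2).
∂h/∂x = -0.007500, ∂h/∂y = -0.005000 (det = 1600).
h(160, 140) = 200.5 + (-0.007500)·(135) + (-0.005000)·(40) = 200.5 -1.012 -0.200 = 199.288 m.

199.3 m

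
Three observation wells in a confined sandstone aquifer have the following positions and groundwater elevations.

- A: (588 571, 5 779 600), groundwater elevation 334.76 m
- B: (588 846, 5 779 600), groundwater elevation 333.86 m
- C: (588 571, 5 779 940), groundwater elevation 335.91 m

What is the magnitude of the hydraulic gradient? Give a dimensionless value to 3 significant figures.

∂h/∂x = (333.86 − 334.76) / (588846 − 588571) = -0.003273
∂h/∂y = (335.91 − 334.76) / (5779940 − 5779600) = +0.003382
|∇h| = √(-0.003273² + 0.003382²) = 0.004706

0.00471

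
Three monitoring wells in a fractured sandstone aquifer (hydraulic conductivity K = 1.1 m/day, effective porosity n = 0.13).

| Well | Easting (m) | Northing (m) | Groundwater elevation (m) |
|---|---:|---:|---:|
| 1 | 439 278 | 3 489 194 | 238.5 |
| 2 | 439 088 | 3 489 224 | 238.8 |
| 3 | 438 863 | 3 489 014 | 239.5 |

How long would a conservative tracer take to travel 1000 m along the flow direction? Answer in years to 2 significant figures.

140 years

Taking 1 as reference: 2−1 = (-190, 30, +0.3); 3−1 = (-415, -180, +1.0).
Determinant of the coordinate differences = (-190)·(-180) − (-415)·30 = 46650.
∂h/∂x = [(+0.3)·(-180) − (+1.0)·30] / 46650 = -0.001801
∂h/∂y = [(-190)·(+1.0) − (-415)·(+0.3)] / 46650 = -0.001404
|∇h| = √(-0.001801² + -0.001404²) = 0.002284
Seepage velocity v = K·i/n = 1.1 × 0.002284 / 0.13 = 0.01933 m/day.
t = 1000 / 0.01933 = 5.173e+04 days = 142 years.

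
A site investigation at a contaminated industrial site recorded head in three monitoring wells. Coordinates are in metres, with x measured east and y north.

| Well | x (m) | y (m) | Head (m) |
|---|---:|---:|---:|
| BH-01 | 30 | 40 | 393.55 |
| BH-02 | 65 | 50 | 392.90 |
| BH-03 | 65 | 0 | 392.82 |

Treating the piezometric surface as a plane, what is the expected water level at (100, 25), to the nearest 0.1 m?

Three-point gradient (reference BH-01): Δ to BH-02 = (35, 10, -0.65), Δ to BH-03 = (35, -40, -0.73).
∂h/∂x = -0.01903, ∂h/∂y = +0.001600 (det = -1750).
h(100, 25) = 393.55 + (-0.01903)·(70) + (+0.001600)·(-15) = 393.55 -1.332 -0.024 = 392.194 m.

392.2 m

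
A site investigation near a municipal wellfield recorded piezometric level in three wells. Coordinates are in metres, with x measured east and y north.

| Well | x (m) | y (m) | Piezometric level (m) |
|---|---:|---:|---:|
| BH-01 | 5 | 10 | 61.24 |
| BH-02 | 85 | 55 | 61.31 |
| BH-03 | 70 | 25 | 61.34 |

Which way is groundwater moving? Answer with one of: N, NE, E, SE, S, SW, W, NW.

With h = a·x + b·y + c and BH-01 as origin, the differences give:
  80·a + 45·b = +0.07
  65·a + 15·b = +0.10
Eliminate b (×15 and ×45, subtract): -1725·a = -3.450 → a = ∂h/∂x = +0.002000
Back-substitute: b = ∂h/∂y = -0.002000.
Flow = −∇h = (-0.002000 east, +0.002000 north), which points northwest.

NW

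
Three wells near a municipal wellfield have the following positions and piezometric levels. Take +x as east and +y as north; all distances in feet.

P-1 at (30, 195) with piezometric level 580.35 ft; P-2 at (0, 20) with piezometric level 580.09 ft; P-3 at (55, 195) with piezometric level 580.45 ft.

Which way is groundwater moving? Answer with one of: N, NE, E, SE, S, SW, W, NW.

W

With h = a·x + b·y + c and P-1 as origin, the differences give:
  (-30)·a + (-175)·b = -0.26
  25·a + 0·b = +0.10
Eliminate b (×0 and ×(-175), subtract): 4375·a = 17.500 → a = ∂h/∂x = +0.004000
Back-substitute: b = ∂h/∂y = +0.0008000.
Flow = −∇h = (-0.004000 east, -0.0008000 north), which points west.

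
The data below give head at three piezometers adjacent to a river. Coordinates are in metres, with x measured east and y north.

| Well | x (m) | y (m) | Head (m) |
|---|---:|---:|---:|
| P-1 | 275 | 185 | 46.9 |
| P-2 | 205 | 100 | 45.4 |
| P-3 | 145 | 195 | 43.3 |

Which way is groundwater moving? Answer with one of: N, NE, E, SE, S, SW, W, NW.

Taking P-1 as reference: P-2−P-1 = (-70, -85, -1.5); P-3−P-1 = (-130, 10, -3.6).
Solve a·Δx + b·Δy = Δh: det = (-70)·10 − (-130)·(-85) = -11750.
∂h/∂x = [(-1.5)·10 − (-3.6)·(-85)] / -11750 = +0.02732
∂h/∂y = [(-70)·(-3.6) − (-130)·(-1.5)] / -11750 = -0.004851
Flow = −∇h = (-0.02732 east, +0.004851 north), which points west.

W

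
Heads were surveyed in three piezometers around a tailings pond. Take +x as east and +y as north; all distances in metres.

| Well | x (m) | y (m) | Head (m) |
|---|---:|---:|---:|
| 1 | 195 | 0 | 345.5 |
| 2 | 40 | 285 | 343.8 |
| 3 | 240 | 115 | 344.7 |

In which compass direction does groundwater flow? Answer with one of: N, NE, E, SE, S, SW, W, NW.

N

Differences from 1: to 2 (Δx, Δy, Δh) = (-155, 285, -1.7); to 3 = (45, 115, -0.8).
Solve a·Δx + b·Δy = Δh: det = (-155)·115 − 45·285 = -30650.
∂h/∂x = [(-1.7)·115 − (-0.8)·285] / -30650 = -0.001060
∂h/∂y = [(-155)·(-0.8) − 45·(-1.7)] / -30650 = -0.006542
Flow = −∇h = (+0.001060 east, +0.006542 north), which points north.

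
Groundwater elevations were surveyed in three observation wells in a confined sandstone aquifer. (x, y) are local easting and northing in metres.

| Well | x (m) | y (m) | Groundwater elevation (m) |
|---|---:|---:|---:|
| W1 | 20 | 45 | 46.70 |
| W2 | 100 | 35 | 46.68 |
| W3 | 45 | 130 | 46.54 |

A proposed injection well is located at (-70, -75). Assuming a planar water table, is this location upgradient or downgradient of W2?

Differences from W1: to W2 (Δx, Δy, Δh) = (80, -10, -0.02); to W3 = (25, 85, -0.16).
Determinant of the coordinate differences = 80·85 − 25·(-10) = 7050.
∂h/∂x = [(-0.02)·85 − (-0.16)·(-10)] / 7050 = -0.0004681
∂h/∂y = [80·(-0.16) − 25·(-0.02)] / 7050 = -0.001745
Head at (-70, -75) = 46.70 + (-0.0004681)·(-90) + (-0.001745)·(-120) = 46.95 m.
That is higher than the 46.68 m at W2, so the point is upgradient.

upgradient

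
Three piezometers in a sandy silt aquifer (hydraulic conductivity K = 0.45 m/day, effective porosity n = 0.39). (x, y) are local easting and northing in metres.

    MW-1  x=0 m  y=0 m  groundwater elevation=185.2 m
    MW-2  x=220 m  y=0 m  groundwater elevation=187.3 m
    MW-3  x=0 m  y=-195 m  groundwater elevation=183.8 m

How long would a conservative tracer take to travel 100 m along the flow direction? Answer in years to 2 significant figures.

∂h/∂x = (187.3 − 185.2) / (220 − 0) = +0.009545
∂h/∂y = (183.8 − 185.2) / (-195 − 0) = +0.007179
|∇h| = √(0.009545² + 0.007179²) = 0.01194
Seepage velocity v = K·i/n = 0.45 × 0.01194 / 0.39 = 0.01378 m/day.
t = 100 / 0.01378 = 7257 days = 19.9 years.

20 years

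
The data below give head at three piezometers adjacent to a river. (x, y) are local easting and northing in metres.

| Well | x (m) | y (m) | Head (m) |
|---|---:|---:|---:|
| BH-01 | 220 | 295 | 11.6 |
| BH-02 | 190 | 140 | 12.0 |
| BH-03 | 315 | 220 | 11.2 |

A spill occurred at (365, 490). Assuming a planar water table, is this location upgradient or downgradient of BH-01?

Three-point gradient (reference BH-01): Δ to BH-02 = (-30, -155, +0.4), Δ to BH-03 = (95, -75, -0.4).
∂h/∂x = -0.005420, ∂h/∂y = -0.001532 (det = 16975).
Head at (365, 490) = 11.6 + (-0.005420)·(145) + (-0.001532)·(195) = 10.52 m.
That is lower than the 11.6 m at BH-01, so the point is downgradient.

downgradient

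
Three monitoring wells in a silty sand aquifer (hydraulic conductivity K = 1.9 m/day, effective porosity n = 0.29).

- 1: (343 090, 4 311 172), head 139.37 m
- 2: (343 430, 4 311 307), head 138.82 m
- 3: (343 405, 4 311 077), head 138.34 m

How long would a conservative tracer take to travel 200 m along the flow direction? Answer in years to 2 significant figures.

Three-point gradient (reference 1): Δ to 2 = (340, 135, -0.55), Δ to 3 = (315, -95, -1.03).
∂h/∂x = -0.002557, ∂h/∂y = +0.002365 (det = -74825).
|∇h| = √(-0.002557² + 0.002365²) = 0.003483
Seepage velocity v = K·i/n = 1.9 × 0.003483 / 0.29 = 0.02282 m/day.
t = 200 / 0.02282 = 8764 days = 24 years.

24 years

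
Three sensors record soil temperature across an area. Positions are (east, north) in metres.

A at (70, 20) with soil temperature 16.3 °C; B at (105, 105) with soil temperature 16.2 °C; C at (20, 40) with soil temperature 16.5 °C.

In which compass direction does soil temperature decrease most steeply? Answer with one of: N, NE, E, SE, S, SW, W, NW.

Taking A as reference: B−A = (35, 85, -0.1); C−A = (-50, 20, +0.2).
Determinant of the coordinate differences = 35·20 − (-50)·85 = 4950.
∂T/∂x = [(-0.1)·20 − (+0.2)·85] / 4950 = -0.003838
∂T/∂y = [35·(+0.2) − (-50)·(-0.1)] / 4950 = +0.0004040
Steepest decrease is along −∇f = (+0.003838 E, -0.0004040 N) → east.

E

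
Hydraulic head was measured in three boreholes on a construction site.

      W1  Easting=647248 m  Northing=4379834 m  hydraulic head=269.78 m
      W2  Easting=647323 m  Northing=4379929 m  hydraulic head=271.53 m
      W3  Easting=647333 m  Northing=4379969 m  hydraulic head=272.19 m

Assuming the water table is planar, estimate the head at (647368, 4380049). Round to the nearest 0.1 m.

273.6 m

Taking W1 as reference: W2−W1 = (75, 95, +1.75); W3−W1 = (85, 135, +2.41).
Determinant of the coordinate differences = 75·135 − 85·95 = 2050.
∂h/∂x = [(+1.75)·135 − (+2.41)·95] / 2050 = +0.003561
∂h/∂y = [75·(+2.41) − 85·(+1.75)] / 2050 = +0.01561
h(647368, 4380049) = 269.78 + (+0.003561)·(120) + (+0.01561)·(215) = 269.78 +0.427 +3.356 = 273.563 m.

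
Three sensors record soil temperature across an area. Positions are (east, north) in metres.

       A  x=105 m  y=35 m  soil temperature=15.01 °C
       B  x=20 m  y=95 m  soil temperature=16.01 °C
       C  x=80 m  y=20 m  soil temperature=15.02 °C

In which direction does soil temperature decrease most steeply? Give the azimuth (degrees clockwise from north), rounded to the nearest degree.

With T = a·x + b·y + c and A as origin, the differences give:
  (-85)·a + 60·b = +1.00
  (-25)·a + (-15)·b = +0.01
Eliminate b (×(-15) and ×60, subtract): 2775·a = -15.600 → a = ∂T/∂x = -0.005622
Back-substitute: b = ∂T/∂y = +0.008703.
Steepest decrease is along −∇f: components (+0.005622 E, -0.008703 N).
Azimuth = atan2(+0.005622, -0.008703) = 147.1° ≈ 147°.

147°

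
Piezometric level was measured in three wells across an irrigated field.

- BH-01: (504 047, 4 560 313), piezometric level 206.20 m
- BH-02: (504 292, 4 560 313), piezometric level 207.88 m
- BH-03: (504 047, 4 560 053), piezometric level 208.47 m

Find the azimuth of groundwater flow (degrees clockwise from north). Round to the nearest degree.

∂h/∂x = (207.88 − 206.20) / (504292 − 504047) = +0.006857
∂h/∂y = (208.47 − 206.20) / (4560053 − 4560313) = -0.008731
Flow direction (−∇h) has components (-0.006857 E, +0.008731 N).
Azimuth = atan2(E, N) = atan2(-0.006857, +0.008731) = 321.9° ≈ 322°.

322°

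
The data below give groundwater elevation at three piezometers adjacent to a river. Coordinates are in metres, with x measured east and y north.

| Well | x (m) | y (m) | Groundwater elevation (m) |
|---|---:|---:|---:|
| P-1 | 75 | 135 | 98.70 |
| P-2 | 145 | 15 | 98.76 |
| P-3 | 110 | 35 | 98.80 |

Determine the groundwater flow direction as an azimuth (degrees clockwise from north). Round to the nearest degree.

051°

With h = a·x + b·y + c and P-1 as origin, the differences give:
  70·a + (-120)·b = +0.06
  35·a + (-100)·b = +0.10
Eliminate b (×(-100) and ×(-120), subtract): -2800·a = 6.000 → a = ∂h/∂x = -0.002143
Back-substitute: b = ∂h/∂y = -0.001750.
Flow direction (−∇h) has components (+0.002143 E, +0.001750 N).
Azimuth = atan2(E, N) = atan2(+0.002143, +0.001750) = 50.8° ≈ 051°.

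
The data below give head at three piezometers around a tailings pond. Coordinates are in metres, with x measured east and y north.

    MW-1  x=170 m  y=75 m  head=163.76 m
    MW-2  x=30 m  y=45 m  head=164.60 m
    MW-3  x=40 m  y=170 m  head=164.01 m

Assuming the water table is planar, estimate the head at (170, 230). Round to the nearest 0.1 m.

163.1 m

With h = a·x + b·y + c and MW-1 as origin, the differences give:
  (-140)·a + (-30)·b = +0.84
  (-130)·a + 95·b = +0.25
Eliminate b (×95 and ×(-30), subtract): -17200·a = 87.300 → a = ∂h/∂x = -0.005076
Back-substitute: b = ∂h/∂y = -0.004314.
h(170, 230) = 163.76 + (-0.005076)·(0) + (-0.004314)·(155) = 163.76 -0.000 -0.669 = 163.091 m.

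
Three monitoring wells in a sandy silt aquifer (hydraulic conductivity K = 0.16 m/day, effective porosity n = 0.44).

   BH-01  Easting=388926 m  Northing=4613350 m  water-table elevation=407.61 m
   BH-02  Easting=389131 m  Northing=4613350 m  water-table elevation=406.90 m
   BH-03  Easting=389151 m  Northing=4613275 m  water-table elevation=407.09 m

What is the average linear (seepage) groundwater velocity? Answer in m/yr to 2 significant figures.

Taking BH-01 as reference: BH-02−BH-01 = (205, 0, -0.71); BH-03−BH-01 = (225, -75, -0.52).
Solve a·Δx + b·Δy = Δh: det = 205·(-75) − 225·0 = -15375.
∂h/∂x = [(-0.71)·(-75) − (-0.52)·0] / -15375 = -0.003463
∂h/∂y = [205·(-0.52) − 225·(-0.71)] / -15375 = -0.003457
|∇h| = √(-0.003463² + -0.003457²) = 0.004893
Seepage velocity v = K·i/n = 0.16 × 0.004893 / 0.44 = 0.001779 m/day = 0.6498 m/yr.

0.65 m/yr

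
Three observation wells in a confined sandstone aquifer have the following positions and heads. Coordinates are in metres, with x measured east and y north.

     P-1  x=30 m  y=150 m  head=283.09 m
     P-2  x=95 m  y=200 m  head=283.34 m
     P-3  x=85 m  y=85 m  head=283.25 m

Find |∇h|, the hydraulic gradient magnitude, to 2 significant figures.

With h = a·x + b·y + c and P-1 as origin, the differences give:
  65·a + 50·b = +0.25
  55·a + (-65)·b = +0.16
Eliminate b (×(-65) and ×50, subtract): -6975·a = -24.250 → a = ∂h/∂x = +0.003477
Back-substitute: b = ∂h/∂y = +0.0004803.
|∇h| = √(0.003477² + 0.0004803²) = 0.00351

0.0035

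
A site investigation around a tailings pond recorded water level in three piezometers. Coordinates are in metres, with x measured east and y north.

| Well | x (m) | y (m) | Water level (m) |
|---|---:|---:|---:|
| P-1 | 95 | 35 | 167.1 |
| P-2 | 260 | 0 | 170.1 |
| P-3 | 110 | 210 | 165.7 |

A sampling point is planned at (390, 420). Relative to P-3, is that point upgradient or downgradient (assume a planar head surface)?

Taking P-1 as reference: P-2−P-1 = (165, -35, +3.0); P-3−P-1 = (15, 175, -1.4).
Solve a·Δx + b·Δy = Δh: det = 165·175 − 15·(-35) = 29400.
∂h/∂x = [(+3.0)·175 − (-1.4)·(-35)] / 29400 = +0.01619
∂h/∂y = [165·(-1.4) − 15·(+3.0)] / 29400 = -0.009388
Head at (390, 420) = 167.1 + (+0.01619)·(295) + (-0.009388)·(385) = 168.26 m.
That is higher than the 165.7 m at P-3, so the point is upgradient.

upgradient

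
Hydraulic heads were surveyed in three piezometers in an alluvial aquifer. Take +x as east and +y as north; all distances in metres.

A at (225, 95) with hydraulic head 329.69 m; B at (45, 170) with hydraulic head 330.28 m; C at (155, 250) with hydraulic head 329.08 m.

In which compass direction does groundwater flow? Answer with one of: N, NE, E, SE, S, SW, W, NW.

Taking A as reference: B−A = (-180, 75, +0.59); C−A = (-70, 155, -0.61).
Determinant of the coordinate differences = (-180)·155 − (-70)·75 = -22650.
∂h/∂x = [(+0.59)·155 − (-0.61)·75] / -22650 = -0.006057
∂h/∂y = [(-180)·(-0.61) − (-70)·(+0.59)] / -22650 = -0.006671
Flow = −∇h = (+0.006057 east, +0.006671 north), which points northeast.

NE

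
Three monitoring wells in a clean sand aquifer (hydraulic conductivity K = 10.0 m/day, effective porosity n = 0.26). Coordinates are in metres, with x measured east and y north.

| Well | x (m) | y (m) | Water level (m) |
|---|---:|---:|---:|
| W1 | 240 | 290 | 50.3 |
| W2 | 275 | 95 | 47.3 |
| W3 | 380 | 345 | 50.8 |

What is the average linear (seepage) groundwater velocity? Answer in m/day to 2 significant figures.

Taking W1 as reference: W2−W1 = (35, -195, -3.0); W3−W1 = (140, 55, +0.5).
Determinant of the coordinate differences = 35·55 − 140·(-195) = 29225.
∂h/∂x = [(-3.0)·55 − (+0.5)·(-195)] / 29225 = -0.002310
∂h/∂y = [35·(+0.5) − 140·(-3.0)] / 29225 = +0.01497
|∇h| = √(-0.002310² + 0.01497²) = 0.01515
Seepage velocity v = K·i/n = 10.0 × 0.01515 / 0.26 = 0.5827 m/day.

0.58 m/day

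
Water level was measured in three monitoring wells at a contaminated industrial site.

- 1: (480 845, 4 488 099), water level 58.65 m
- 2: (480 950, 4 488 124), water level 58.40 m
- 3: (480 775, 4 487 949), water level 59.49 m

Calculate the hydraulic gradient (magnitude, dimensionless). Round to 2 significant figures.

Three-point gradient (reference 1): Δ to 2 = (105, 25, -0.25), Δ to 3 = (-70, -150, +0.84).
∂h/∂x = -0.001179, ∂h/∂y = -0.005050 (det = -14000).
|∇h| = √(-0.001179² + -0.005050²) = 0.005186

0.0052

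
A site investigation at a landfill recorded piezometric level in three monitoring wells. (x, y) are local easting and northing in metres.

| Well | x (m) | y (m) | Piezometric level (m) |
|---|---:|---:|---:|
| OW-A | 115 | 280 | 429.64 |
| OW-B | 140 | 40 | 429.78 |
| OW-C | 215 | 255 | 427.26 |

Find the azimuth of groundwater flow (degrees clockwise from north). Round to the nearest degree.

083°

Taking OW-A as reference: OW-B−OW-A = (25, -240, +0.14); OW-C−OW-A = (100, -25, -2.38).
Solve a·Δx + b·Δy = Δh: det = 25·(-25) − 100·(-240) = 23375.
∂h/∂x = [(+0.14)·(-25) − (-2.38)·(-240)] / 23375 = -0.02459
∂h/∂y = [25·(-2.38) − 100·(+0.14)] / 23375 = -0.003144
Flow direction (−∇h) has components (+0.02459 E, +0.003144 N).
Azimuth = atan2(E, N) = atan2(+0.02459, +0.003144) = 82.7° ≈ 083°.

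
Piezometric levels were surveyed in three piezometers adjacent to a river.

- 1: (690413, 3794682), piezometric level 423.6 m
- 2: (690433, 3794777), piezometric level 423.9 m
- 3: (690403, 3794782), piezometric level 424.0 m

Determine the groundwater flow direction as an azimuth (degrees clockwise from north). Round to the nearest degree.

144°

Taking 1 as reference: 2−1 = (20, 95, +0.3); 3−1 = (-10, 100, +0.4).
Solve a·Δx + b·Δy = Δh: det = 20·100 − (-10)·95 = 2950.
∂h/∂x = [(+0.3)·100 − (+0.4)·95] / 2950 = -0.002712
∂h/∂y = [20·(+0.4) − (-10)·(+0.3)] / 2950 = +0.003729
Flow direction (−∇h) has components (+0.002712 E, -0.003729 N).
Azimuth = atan2(E, N) = atan2(+0.002712, -0.003729) = 144.0° ≈ 144°.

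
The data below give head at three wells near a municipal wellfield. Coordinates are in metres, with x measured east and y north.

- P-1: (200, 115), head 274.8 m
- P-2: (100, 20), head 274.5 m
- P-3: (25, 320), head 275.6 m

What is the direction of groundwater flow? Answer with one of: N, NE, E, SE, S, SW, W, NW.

With h = a·x + b·y + c and P-1 as origin, the differences give:
  (-100)·a + (-95)·b = -0.3
  (-175)·a + 205·b = +0.8
Eliminate b (×205 and ×(-95), subtract): -37125·a = 14.50 → a = ∂h/∂x = -0.0003906
Back-substitute: b = ∂h/∂y = +0.003569.
Flow = −∇h = (+0.0003906 east, -0.003569 north), which points south.

S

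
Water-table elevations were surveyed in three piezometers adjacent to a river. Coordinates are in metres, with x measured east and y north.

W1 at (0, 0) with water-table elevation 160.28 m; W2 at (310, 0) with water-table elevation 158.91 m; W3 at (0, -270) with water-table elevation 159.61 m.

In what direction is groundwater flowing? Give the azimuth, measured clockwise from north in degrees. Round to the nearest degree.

119°

∂h/∂x = (158.91 − 160.28) / (310 − 0) = -0.004419
∂h/∂y = (159.61 − 160.28) / (-270 − 0) = +0.002481
Flow direction (−∇h) has components (+0.004419 E, -0.002481 N).
Azimuth = atan2(E, N) = atan2(+0.004419, -0.002481) = 119.3° ≈ 119°.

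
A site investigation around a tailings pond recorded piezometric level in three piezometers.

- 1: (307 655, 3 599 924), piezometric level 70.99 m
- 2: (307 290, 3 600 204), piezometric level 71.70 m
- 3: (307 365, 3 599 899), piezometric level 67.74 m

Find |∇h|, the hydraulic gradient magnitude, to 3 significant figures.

0.0183

With h = a·x + b·y + c and 1 as origin, the differences give:
  (-365)·a + 280·b = +0.71
  (-290)·a + (-25)·b = -3.25
Eliminate b (×(-25) and ×280, subtract): 90325·a = 892.250 → a = ∂h/∂x = +0.009878
Back-substitute: b = ∂h/∂y = +0.01541.
|∇h| = √(0.009878² + 0.01541²) = 0.0183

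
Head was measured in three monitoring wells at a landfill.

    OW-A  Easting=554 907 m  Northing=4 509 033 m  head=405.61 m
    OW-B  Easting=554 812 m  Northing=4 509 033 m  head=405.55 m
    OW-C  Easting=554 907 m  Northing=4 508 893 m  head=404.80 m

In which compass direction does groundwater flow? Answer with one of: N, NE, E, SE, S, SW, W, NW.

∂h/∂x = (405.55 − 405.61) / (554812 − 554907) = +0.0006316
∂h/∂y = (404.80 − 405.61) / (4508893 − 4509033) = +0.005786
Flow = −∇h = (-0.0006316 east, -0.005786 north), which points south.

S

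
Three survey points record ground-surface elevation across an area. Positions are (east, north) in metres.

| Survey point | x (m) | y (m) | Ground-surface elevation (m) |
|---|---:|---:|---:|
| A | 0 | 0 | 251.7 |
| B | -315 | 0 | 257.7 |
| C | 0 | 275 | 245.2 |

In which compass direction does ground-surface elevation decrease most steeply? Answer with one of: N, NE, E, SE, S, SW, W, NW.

NE

∂z/∂x = (257.7 − 251.7) / (-315 − 0) = -0.01905
∂z/∂y = (245.2 − 251.7) / (275 − 0) = -0.02364
Steepest decrease is along −∇f = (+0.01905 E, +0.02364 N) → northeast.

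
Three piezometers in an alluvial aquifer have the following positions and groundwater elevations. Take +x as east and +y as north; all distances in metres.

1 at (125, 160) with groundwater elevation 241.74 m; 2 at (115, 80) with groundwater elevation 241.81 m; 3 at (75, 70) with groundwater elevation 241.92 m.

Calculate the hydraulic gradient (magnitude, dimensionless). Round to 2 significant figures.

With h = a·x + b·y + c and 1 as origin, the differences give:
  (-10)·a + (-80)·b = +0.07
  (-50)·a + (-90)·b = +0.18
Eliminate b (×(-90) and ×(-80), subtract): -3100·a = 8.100 → a = ∂h/∂x = -0.002613
Back-substitute: b = ∂h/∂y = -0.0005484.
|∇h| = √(-0.002613² + -0.0005484²) = 0.00267

0.0027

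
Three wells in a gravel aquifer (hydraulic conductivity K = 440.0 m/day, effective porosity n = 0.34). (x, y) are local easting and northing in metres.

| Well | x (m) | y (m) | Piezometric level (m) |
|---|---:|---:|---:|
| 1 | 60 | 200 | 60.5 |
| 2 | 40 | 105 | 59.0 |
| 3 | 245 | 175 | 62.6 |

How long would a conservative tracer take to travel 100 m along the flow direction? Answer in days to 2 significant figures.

4.2 days

With h = a·x + b·y + c and 1 as origin, the differences give:
  (-20)·a + (-95)·b = -1.5
  185·a + (-25)·b = +2.1
Eliminate b (×(-25) and ×(-95), subtract): 18075·a = 237.00 → a = ∂h/∂x = +0.01311
Back-substitute: b = ∂h/∂y = +0.01303.
|∇h| = √(0.01311² + 0.01303²) = 0.01848
Seepage velocity v = K·i/n = 440.0 × 0.01848 / 0.34 = 23.92 m/day.
t = 100 / 23.92 = 4.181 days.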